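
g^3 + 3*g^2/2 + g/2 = g*(g + 1/2)*(g + 1)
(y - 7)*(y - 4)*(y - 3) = y^3 - 14*y^2 + 61*y - 84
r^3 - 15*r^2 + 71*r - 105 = (r - 7)*(r - 5)*(r - 3)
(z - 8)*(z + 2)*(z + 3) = z^3 - 3*z^2 - 34*z - 48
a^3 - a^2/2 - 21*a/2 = a*(a - 7/2)*(a + 3)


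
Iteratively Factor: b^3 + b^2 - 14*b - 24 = (b + 2)*(b^2 - b - 12) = (b - 4)*(b + 2)*(b + 3)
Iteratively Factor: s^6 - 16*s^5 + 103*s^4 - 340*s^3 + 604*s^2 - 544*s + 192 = (s - 4)*(s^5 - 12*s^4 + 55*s^3 - 120*s^2 + 124*s - 48) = (s - 4)*(s - 3)*(s^4 - 9*s^3 + 28*s^2 - 36*s + 16) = (s - 4)*(s - 3)*(s - 2)*(s^3 - 7*s^2 + 14*s - 8) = (s - 4)^2*(s - 3)*(s - 2)*(s^2 - 3*s + 2) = (s - 4)^2*(s - 3)*(s - 2)*(s - 1)*(s - 2)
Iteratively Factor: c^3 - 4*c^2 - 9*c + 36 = (c - 3)*(c^2 - c - 12) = (c - 3)*(c + 3)*(c - 4)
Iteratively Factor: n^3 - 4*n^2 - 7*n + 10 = (n - 5)*(n^2 + n - 2) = (n - 5)*(n + 2)*(n - 1)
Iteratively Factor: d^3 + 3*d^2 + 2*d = (d + 1)*(d^2 + 2*d) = (d + 1)*(d + 2)*(d)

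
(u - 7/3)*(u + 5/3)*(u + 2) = u^3 + 4*u^2/3 - 47*u/9 - 70/9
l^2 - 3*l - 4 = (l - 4)*(l + 1)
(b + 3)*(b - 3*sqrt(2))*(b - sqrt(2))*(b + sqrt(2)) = b^4 - 3*sqrt(2)*b^3 + 3*b^3 - 9*sqrt(2)*b^2 - 2*b^2 - 6*b + 6*sqrt(2)*b + 18*sqrt(2)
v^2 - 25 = (v - 5)*(v + 5)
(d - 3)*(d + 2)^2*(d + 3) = d^4 + 4*d^3 - 5*d^2 - 36*d - 36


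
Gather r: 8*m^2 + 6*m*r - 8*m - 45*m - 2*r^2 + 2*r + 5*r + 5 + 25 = 8*m^2 - 53*m - 2*r^2 + r*(6*m + 7) + 30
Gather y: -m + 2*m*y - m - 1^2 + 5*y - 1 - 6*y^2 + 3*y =-2*m - 6*y^2 + y*(2*m + 8) - 2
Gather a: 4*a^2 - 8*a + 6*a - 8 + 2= 4*a^2 - 2*a - 6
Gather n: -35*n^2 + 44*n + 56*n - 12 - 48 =-35*n^2 + 100*n - 60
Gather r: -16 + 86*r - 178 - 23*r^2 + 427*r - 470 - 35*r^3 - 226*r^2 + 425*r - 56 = -35*r^3 - 249*r^2 + 938*r - 720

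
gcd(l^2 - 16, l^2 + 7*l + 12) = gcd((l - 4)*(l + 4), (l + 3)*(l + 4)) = l + 4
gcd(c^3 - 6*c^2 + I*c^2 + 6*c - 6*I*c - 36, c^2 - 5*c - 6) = c - 6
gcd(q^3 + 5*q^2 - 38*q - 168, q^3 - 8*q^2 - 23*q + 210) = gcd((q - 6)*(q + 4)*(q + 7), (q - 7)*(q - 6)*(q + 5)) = q - 6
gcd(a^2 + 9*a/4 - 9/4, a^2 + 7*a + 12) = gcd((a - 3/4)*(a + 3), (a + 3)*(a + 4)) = a + 3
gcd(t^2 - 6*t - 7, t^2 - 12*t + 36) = 1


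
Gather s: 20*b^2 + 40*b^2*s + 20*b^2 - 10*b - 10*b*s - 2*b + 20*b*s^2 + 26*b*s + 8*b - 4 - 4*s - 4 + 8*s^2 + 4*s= 40*b^2 - 4*b + s^2*(20*b + 8) + s*(40*b^2 + 16*b) - 8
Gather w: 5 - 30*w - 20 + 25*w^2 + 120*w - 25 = 25*w^2 + 90*w - 40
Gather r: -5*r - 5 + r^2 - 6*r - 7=r^2 - 11*r - 12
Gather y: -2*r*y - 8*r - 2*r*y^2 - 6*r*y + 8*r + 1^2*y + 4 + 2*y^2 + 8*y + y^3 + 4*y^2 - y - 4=y^3 + y^2*(6 - 2*r) + y*(8 - 8*r)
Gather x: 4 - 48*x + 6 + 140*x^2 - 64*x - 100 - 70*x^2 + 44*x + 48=70*x^2 - 68*x - 42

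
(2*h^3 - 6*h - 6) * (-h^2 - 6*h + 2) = -2*h^5 - 12*h^4 + 10*h^3 + 42*h^2 + 24*h - 12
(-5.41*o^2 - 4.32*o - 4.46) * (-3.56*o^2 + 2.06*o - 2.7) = 19.2596*o^4 + 4.2346*o^3 + 21.5854*o^2 + 2.4764*o + 12.042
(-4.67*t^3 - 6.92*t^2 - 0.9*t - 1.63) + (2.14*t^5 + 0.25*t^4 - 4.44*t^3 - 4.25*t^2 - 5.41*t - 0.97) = 2.14*t^5 + 0.25*t^4 - 9.11*t^3 - 11.17*t^2 - 6.31*t - 2.6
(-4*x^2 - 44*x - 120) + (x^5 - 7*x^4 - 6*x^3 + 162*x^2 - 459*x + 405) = x^5 - 7*x^4 - 6*x^3 + 158*x^2 - 503*x + 285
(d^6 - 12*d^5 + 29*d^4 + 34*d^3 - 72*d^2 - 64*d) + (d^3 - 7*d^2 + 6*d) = d^6 - 12*d^5 + 29*d^4 + 35*d^3 - 79*d^2 - 58*d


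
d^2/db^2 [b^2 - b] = 2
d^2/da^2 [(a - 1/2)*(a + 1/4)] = 2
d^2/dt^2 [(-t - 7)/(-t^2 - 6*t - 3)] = 2*(4*(t + 3)^2*(t + 7) - (3*t + 13)*(t^2 + 6*t + 3))/(t^2 + 6*t + 3)^3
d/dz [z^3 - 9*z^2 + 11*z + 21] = 3*z^2 - 18*z + 11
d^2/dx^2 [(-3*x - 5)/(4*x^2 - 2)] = 2*(-8*x^2*(3*x + 5) + (9*x + 5)*(2*x^2 - 1))/(2*x^2 - 1)^3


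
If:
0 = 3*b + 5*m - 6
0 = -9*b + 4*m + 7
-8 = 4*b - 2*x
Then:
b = 59/57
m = 11/19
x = 346/57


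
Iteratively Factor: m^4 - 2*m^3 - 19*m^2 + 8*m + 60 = (m + 2)*(m^3 - 4*m^2 - 11*m + 30) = (m - 2)*(m + 2)*(m^2 - 2*m - 15) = (m - 5)*(m - 2)*(m + 2)*(m + 3)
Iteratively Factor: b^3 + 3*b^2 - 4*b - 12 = (b + 2)*(b^2 + b - 6) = (b - 2)*(b + 2)*(b + 3)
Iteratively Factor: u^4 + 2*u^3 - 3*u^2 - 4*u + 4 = (u + 2)*(u^3 - 3*u + 2) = (u - 1)*(u + 2)*(u^2 + u - 2) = (u - 1)*(u + 2)^2*(u - 1)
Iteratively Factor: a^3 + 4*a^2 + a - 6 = (a + 2)*(a^2 + 2*a - 3) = (a - 1)*(a + 2)*(a + 3)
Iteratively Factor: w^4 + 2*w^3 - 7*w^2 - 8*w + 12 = (w - 1)*(w^3 + 3*w^2 - 4*w - 12) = (w - 2)*(w - 1)*(w^2 + 5*w + 6) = (w - 2)*(w - 1)*(w + 3)*(w + 2)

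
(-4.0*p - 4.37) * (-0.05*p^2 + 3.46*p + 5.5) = 0.2*p^3 - 13.6215*p^2 - 37.1202*p - 24.035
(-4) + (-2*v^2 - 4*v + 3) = -2*v^2 - 4*v - 1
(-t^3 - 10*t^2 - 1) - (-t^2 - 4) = -t^3 - 9*t^2 + 3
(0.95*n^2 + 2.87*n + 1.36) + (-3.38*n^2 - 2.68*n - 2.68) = -2.43*n^2 + 0.19*n - 1.32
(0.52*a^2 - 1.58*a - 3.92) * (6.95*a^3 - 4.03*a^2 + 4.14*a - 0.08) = 3.614*a^5 - 13.0766*a^4 - 18.7238*a^3 + 9.2148*a^2 - 16.1024*a + 0.3136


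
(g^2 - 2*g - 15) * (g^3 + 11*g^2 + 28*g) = g^5 + 9*g^4 - 9*g^3 - 221*g^2 - 420*g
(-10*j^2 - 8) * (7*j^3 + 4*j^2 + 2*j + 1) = -70*j^5 - 40*j^4 - 76*j^3 - 42*j^2 - 16*j - 8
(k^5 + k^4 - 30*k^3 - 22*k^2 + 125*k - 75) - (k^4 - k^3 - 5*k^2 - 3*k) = k^5 - 29*k^3 - 17*k^2 + 128*k - 75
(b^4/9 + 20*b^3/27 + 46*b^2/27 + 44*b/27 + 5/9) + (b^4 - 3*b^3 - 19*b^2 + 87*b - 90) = 10*b^4/9 - 61*b^3/27 - 467*b^2/27 + 2393*b/27 - 805/9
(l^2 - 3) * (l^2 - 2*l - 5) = l^4 - 2*l^3 - 8*l^2 + 6*l + 15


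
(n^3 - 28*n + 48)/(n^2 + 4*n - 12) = n - 4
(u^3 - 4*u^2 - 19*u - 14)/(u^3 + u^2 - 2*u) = (u^2 - 6*u - 7)/(u*(u - 1))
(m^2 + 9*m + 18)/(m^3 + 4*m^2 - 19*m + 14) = (m^2 + 9*m + 18)/(m^3 + 4*m^2 - 19*m + 14)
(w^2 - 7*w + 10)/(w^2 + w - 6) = (w - 5)/(w + 3)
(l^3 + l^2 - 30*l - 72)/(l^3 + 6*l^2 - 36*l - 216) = (l^2 + 7*l + 12)/(l^2 + 12*l + 36)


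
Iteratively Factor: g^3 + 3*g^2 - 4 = (g + 2)*(g^2 + g - 2) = (g + 2)^2*(g - 1)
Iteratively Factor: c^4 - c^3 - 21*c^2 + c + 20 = (c + 1)*(c^3 - 2*c^2 - 19*c + 20) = (c - 1)*(c + 1)*(c^2 - c - 20) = (c - 5)*(c - 1)*(c + 1)*(c + 4)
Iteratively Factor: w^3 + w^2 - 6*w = (w + 3)*(w^2 - 2*w) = (w - 2)*(w + 3)*(w)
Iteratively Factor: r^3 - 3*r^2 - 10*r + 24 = (r - 4)*(r^2 + r - 6) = (r - 4)*(r + 3)*(r - 2)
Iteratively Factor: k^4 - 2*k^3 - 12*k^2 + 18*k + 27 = (k + 3)*(k^3 - 5*k^2 + 3*k + 9) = (k + 1)*(k + 3)*(k^2 - 6*k + 9) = (k - 3)*(k + 1)*(k + 3)*(k - 3)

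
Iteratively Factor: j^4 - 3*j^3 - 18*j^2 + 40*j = (j + 4)*(j^3 - 7*j^2 + 10*j) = (j - 2)*(j + 4)*(j^2 - 5*j) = (j - 5)*(j - 2)*(j + 4)*(j)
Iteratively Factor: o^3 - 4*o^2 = (o - 4)*(o^2) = o*(o - 4)*(o)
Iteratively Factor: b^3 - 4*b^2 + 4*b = (b - 2)*(b^2 - 2*b) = (b - 2)^2*(b)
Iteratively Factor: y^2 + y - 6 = (y - 2)*(y + 3)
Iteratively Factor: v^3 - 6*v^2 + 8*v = (v - 4)*(v^2 - 2*v) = v*(v - 4)*(v - 2)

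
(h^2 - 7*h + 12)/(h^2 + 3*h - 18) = (h - 4)/(h + 6)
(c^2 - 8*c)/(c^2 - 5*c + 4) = c*(c - 8)/(c^2 - 5*c + 4)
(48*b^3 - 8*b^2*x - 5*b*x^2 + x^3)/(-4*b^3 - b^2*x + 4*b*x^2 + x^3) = (-48*b^3 + 8*b^2*x + 5*b*x^2 - x^3)/(4*b^3 + b^2*x - 4*b*x^2 - x^3)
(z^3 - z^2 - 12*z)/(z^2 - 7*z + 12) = z*(z + 3)/(z - 3)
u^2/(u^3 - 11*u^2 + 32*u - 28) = u^2/(u^3 - 11*u^2 + 32*u - 28)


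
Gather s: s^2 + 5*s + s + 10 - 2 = s^2 + 6*s + 8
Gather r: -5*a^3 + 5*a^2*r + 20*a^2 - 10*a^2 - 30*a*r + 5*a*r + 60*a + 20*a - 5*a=-5*a^3 + 10*a^2 + 75*a + r*(5*a^2 - 25*a)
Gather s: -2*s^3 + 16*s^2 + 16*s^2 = -2*s^3 + 32*s^2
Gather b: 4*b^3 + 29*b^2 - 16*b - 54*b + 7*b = 4*b^3 + 29*b^2 - 63*b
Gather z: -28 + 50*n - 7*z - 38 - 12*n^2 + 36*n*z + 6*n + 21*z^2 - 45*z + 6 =-12*n^2 + 56*n + 21*z^2 + z*(36*n - 52) - 60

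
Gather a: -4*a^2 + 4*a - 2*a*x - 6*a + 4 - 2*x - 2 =-4*a^2 + a*(-2*x - 2) - 2*x + 2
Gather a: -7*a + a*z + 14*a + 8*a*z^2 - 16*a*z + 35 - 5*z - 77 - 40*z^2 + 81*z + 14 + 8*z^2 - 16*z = a*(8*z^2 - 15*z + 7) - 32*z^2 + 60*z - 28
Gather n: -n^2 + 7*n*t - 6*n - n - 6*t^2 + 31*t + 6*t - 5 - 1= -n^2 + n*(7*t - 7) - 6*t^2 + 37*t - 6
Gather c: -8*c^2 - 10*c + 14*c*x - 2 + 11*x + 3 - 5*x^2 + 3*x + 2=-8*c^2 + c*(14*x - 10) - 5*x^2 + 14*x + 3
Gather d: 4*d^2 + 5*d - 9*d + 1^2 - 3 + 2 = 4*d^2 - 4*d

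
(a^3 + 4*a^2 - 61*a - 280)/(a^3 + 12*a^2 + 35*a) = (a - 8)/a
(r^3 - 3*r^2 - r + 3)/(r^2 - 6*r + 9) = (r^2 - 1)/(r - 3)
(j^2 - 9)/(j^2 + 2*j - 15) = (j + 3)/(j + 5)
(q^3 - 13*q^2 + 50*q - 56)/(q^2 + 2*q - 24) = (q^2 - 9*q + 14)/(q + 6)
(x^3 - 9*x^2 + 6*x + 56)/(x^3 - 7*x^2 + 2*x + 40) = (x - 7)/(x - 5)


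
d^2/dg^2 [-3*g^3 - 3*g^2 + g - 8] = -18*g - 6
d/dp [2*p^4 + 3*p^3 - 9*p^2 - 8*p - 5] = 8*p^3 + 9*p^2 - 18*p - 8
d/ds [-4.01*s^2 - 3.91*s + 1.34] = -8.02*s - 3.91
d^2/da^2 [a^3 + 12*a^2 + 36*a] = 6*a + 24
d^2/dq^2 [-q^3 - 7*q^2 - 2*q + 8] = -6*q - 14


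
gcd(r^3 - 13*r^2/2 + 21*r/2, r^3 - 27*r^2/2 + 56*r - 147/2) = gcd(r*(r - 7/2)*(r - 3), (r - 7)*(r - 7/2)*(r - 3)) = r^2 - 13*r/2 + 21/2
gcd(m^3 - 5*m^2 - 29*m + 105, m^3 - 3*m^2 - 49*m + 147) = m^2 - 10*m + 21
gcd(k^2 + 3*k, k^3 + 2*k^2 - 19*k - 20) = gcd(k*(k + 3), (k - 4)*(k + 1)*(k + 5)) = 1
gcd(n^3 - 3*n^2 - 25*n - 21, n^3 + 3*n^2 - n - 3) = n^2 + 4*n + 3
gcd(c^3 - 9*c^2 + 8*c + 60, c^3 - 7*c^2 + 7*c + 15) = c - 5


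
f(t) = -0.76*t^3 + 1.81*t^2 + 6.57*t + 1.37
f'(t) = -2.28*t^2 + 3.62*t + 6.57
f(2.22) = 16.56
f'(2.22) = 3.37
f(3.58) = 13.22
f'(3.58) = -9.69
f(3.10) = 16.49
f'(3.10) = -4.12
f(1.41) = 12.10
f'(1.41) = 7.14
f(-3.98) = 51.81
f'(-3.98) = -43.95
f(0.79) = 7.32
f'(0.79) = 8.01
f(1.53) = 12.94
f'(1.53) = 6.77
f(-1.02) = -2.64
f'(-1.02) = 0.51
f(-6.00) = 191.27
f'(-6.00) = -97.23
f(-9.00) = 642.89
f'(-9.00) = -210.69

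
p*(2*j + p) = 2*j*p + p^2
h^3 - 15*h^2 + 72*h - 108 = (h - 6)^2*(h - 3)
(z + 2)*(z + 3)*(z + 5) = z^3 + 10*z^2 + 31*z + 30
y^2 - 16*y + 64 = (y - 8)^2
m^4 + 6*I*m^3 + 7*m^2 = m^2*(m - I)*(m + 7*I)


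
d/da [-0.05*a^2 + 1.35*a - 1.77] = 1.35 - 0.1*a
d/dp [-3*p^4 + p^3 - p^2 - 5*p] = -12*p^3 + 3*p^2 - 2*p - 5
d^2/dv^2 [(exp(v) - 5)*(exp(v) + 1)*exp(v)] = (9*exp(2*v) - 16*exp(v) - 5)*exp(v)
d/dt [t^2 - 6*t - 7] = 2*t - 6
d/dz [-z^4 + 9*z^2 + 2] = -4*z^3 + 18*z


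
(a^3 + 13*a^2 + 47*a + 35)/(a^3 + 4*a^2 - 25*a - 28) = (a + 5)/(a - 4)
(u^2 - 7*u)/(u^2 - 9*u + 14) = u/(u - 2)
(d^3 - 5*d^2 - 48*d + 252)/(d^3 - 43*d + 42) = (d - 6)/(d - 1)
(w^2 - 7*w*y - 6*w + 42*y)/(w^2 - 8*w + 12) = (w - 7*y)/(w - 2)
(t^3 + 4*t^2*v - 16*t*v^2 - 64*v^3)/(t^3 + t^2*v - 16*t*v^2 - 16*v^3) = (t + 4*v)/(t + v)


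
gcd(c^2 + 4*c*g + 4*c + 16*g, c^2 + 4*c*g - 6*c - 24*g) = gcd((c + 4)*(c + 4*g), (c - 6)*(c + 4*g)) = c + 4*g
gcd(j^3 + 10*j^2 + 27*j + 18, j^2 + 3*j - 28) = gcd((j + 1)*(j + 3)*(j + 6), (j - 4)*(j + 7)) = 1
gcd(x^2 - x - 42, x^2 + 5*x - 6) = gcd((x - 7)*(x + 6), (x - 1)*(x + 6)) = x + 6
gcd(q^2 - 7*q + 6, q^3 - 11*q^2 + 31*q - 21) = q - 1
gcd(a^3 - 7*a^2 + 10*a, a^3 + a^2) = a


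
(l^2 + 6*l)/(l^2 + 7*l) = (l + 6)/(l + 7)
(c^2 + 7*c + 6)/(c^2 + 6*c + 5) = (c + 6)/(c + 5)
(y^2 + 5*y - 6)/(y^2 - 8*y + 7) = (y + 6)/(y - 7)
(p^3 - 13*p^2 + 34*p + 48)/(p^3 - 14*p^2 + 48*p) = (p + 1)/p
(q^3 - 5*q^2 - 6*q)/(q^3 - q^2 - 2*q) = (q - 6)/(q - 2)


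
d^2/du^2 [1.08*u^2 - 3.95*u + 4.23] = 2.16000000000000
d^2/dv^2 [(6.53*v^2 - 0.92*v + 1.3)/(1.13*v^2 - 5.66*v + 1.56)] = (81.179652*v^3 - 59.1066839999997*v^2 - 40.156584*v + 94.245632)/(1.442897*v^6 - 21.681762*v^5 + 114.576576*v^4 - 241.186184*v^3 + 158.176512*v^2 - 41.322528*v + 3.796416)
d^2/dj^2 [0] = 0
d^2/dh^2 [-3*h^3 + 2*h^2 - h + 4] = 4 - 18*h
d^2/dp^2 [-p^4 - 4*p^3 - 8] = 12*p*(-p - 2)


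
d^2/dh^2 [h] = 0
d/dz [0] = 0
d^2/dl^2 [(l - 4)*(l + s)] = 2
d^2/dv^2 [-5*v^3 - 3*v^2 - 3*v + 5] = -30*v - 6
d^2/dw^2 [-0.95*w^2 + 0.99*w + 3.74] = -1.90000000000000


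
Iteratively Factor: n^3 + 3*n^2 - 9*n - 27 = (n - 3)*(n^2 + 6*n + 9) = (n - 3)*(n + 3)*(n + 3)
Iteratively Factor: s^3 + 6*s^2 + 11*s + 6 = (s + 1)*(s^2 + 5*s + 6) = (s + 1)*(s + 2)*(s + 3)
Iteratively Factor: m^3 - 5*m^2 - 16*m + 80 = (m - 4)*(m^2 - m - 20) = (m - 4)*(m + 4)*(m - 5)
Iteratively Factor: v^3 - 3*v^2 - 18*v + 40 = (v + 4)*(v^2 - 7*v + 10) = (v - 2)*(v + 4)*(v - 5)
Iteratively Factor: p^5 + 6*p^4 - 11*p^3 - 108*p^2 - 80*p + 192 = (p + 3)*(p^4 + 3*p^3 - 20*p^2 - 48*p + 64) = (p + 3)*(p + 4)*(p^3 - p^2 - 16*p + 16) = (p + 3)*(p + 4)^2*(p^2 - 5*p + 4) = (p - 4)*(p + 3)*(p + 4)^2*(p - 1)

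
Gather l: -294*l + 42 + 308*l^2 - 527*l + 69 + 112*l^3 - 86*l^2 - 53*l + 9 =112*l^3 + 222*l^2 - 874*l + 120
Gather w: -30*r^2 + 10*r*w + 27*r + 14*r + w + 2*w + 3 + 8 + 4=-30*r^2 + 41*r + w*(10*r + 3) + 15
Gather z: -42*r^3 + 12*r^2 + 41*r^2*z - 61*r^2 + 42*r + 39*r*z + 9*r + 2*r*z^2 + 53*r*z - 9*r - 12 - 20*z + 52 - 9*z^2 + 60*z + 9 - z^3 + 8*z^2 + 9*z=-42*r^3 - 49*r^2 + 42*r - z^3 + z^2*(2*r - 1) + z*(41*r^2 + 92*r + 49) + 49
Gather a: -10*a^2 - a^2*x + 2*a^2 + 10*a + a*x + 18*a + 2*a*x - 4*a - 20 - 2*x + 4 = a^2*(-x - 8) + a*(3*x + 24) - 2*x - 16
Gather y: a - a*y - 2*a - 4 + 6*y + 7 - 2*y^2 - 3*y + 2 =-a - 2*y^2 + y*(3 - a) + 5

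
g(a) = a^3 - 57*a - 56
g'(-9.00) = 186.00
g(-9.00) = -272.00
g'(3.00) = -30.00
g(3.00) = -200.00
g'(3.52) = -19.83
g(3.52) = -213.03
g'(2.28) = -41.40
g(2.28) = -174.11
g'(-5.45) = 32.11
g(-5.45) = 92.77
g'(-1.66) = -48.73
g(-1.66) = 34.05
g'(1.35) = -51.53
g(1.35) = -130.49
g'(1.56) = -49.70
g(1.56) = -141.12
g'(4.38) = 0.55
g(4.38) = -221.63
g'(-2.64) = -36.09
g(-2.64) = 76.08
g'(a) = 3*a^2 - 57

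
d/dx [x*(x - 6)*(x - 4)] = 3*x^2 - 20*x + 24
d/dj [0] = 0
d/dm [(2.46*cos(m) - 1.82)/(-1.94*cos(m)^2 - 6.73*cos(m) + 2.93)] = (-4.7724*cos(m)^2 + 7.0616*cos(m) + 5.0408)*sin(m)/(3.7636*cos(m)^4 + 26.1124*cos(m)^3 + 33.9245*cos(m)^2 - 39.4378*cos(m) + 8.5849)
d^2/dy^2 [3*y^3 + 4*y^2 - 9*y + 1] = 18*y + 8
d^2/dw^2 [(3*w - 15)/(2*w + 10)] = -30/(w + 5)^3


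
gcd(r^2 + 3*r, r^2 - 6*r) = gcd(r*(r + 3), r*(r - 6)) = r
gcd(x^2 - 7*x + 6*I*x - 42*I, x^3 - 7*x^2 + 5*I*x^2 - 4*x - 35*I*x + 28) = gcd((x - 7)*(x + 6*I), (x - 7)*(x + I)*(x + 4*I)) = x - 7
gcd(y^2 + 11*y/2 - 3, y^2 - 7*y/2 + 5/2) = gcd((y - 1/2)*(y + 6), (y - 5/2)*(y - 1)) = 1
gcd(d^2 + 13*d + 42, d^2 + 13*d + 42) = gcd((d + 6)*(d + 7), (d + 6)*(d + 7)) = d^2 + 13*d + 42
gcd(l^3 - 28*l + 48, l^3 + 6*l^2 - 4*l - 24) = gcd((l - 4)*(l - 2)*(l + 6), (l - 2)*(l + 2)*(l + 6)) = l^2 + 4*l - 12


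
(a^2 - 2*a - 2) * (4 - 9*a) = -9*a^3 + 22*a^2 + 10*a - 8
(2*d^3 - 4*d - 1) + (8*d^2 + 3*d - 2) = 2*d^3 + 8*d^2 - d - 3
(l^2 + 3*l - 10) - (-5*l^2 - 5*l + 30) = 6*l^2 + 8*l - 40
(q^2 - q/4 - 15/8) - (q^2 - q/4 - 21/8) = 3/4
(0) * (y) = 0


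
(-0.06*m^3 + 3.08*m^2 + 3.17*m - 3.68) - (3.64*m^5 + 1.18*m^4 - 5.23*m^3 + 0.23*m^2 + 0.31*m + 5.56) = -3.64*m^5 - 1.18*m^4 + 5.17*m^3 + 2.85*m^2 + 2.86*m - 9.24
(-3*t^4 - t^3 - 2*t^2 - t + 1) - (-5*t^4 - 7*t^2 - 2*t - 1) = 2*t^4 - t^3 + 5*t^2 + t + 2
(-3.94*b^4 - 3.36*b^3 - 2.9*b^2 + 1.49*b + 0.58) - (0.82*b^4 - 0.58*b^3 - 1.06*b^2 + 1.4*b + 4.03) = -4.76*b^4 - 2.78*b^3 - 1.84*b^2 + 0.0900000000000001*b - 3.45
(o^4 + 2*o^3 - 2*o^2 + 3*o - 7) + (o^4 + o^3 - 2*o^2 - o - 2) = 2*o^4 + 3*o^3 - 4*o^2 + 2*o - 9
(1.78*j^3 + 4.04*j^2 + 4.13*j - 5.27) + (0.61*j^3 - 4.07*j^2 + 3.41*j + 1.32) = 2.39*j^3 - 0.0300000000000002*j^2 + 7.54*j - 3.95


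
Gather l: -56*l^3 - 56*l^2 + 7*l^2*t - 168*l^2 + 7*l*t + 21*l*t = -56*l^3 + l^2*(7*t - 224) + 28*l*t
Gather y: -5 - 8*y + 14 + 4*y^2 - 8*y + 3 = 4*y^2 - 16*y + 12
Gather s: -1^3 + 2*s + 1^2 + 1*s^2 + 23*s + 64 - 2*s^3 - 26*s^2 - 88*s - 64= -2*s^3 - 25*s^2 - 63*s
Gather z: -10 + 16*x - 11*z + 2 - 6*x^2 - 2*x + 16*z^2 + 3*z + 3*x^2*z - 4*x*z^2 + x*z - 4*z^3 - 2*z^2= -6*x^2 + 14*x - 4*z^3 + z^2*(14 - 4*x) + z*(3*x^2 + x - 8) - 8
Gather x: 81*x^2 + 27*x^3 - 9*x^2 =27*x^3 + 72*x^2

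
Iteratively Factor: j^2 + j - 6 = (j + 3)*(j - 2)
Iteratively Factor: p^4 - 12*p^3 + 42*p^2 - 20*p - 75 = (p - 5)*(p^3 - 7*p^2 + 7*p + 15) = (p - 5)*(p + 1)*(p^2 - 8*p + 15) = (p - 5)*(p - 3)*(p + 1)*(p - 5)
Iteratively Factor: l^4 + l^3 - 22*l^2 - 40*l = (l + 2)*(l^3 - l^2 - 20*l) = (l - 5)*(l + 2)*(l^2 + 4*l) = (l - 5)*(l + 2)*(l + 4)*(l)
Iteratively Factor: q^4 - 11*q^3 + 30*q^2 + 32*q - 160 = (q - 5)*(q^3 - 6*q^2 + 32) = (q - 5)*(q - 4)*(q^2 - 2*q - 8) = (q - 5)*(q - 4)*(q + 2)*(q - 4)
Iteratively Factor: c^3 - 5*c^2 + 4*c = (c - 4)*(c^2 - c) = (c - 4)*(c - 1)*(c)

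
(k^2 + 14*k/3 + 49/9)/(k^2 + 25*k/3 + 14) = (k + 7/3)/(k + 6)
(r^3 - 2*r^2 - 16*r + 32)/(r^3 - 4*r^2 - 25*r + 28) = (r^2 - 6*r + 8)/(r^2 - 8*r + 7)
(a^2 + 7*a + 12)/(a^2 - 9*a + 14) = (a^2 + 7*a + 12)/(a^2 - 9*a + 14)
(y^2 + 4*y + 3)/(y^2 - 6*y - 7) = (y + 3)/(y - 7)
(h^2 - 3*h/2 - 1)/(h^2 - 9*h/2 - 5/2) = (h - 2)/(h - 5)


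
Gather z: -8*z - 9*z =-17*z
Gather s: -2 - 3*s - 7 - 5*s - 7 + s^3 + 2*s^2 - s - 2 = s^3 + 2*s^2 - 9*s - 18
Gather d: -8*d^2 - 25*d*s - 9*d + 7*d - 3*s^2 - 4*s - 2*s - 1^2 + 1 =-8*d^2 + d*(-25*s - 2) - 3*s^2 - 6*s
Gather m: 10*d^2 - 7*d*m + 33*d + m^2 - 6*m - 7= 10*d^2 + 33*d + m^2 + m*(-7*d - 6) - 7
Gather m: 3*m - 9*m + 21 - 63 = -6*m - 42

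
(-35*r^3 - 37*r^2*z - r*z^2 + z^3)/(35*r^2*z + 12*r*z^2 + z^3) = (-7*r^2 - 6*r*z + z^2)/(z*(7*r + z))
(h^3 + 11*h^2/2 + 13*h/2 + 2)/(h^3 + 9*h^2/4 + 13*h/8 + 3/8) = 4*(h + 4)/(4*h + 3)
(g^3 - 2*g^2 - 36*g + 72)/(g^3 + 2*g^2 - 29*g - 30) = (g^2 - 8*g + 12)/(g^2 - 4*g - 5)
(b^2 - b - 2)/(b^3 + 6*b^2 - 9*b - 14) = 1/(b + 7)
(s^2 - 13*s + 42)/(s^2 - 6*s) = (s - 7)/s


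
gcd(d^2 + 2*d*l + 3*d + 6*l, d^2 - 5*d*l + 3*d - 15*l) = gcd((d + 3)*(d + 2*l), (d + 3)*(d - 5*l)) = d + 3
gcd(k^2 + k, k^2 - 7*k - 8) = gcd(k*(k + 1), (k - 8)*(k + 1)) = k + 1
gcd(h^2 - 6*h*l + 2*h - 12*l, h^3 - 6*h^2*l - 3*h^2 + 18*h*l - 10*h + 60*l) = h^2 - 6*h*l + 2*h - 12*l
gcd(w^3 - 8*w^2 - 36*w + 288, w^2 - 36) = w^2 - 36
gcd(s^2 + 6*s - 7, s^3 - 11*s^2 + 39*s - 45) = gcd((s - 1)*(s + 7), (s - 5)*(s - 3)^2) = 1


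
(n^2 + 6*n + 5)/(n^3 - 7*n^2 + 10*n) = (n^2 + 6*n + 5)/(n*(n^2 - 7*n + 10))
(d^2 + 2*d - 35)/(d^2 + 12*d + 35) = (d - 5)/(d + 5)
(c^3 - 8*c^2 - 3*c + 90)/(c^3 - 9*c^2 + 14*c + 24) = (c^2 - 2*c - 15)/(c^2 - 3*c - 4)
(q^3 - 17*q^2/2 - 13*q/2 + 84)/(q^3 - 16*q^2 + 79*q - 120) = (2*q^2 - q - 21)/(2*(q^2 - 8*q + 15))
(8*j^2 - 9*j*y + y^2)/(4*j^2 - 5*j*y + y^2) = (-8*j + y)/(-4*j + y)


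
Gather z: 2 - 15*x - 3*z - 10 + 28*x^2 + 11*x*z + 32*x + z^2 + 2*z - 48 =28*x^2 + 17*x + z^2 + z*(11*x - 1) - 56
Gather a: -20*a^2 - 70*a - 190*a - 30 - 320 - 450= -20*a^2 - 260*a - 800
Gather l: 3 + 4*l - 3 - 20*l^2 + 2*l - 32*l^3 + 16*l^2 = -32*l^3 - 4*l^2 + 6*l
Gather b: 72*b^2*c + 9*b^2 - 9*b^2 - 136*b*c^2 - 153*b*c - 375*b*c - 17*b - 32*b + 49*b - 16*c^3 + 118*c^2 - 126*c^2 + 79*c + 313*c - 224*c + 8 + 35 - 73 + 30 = 72*b^2*c + b*(-136*c^2 - 528*c) - 16*c^3 - 8*c^2 + 168*c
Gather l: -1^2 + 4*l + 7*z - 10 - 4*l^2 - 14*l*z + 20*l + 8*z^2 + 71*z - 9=-4*l^2 + l*(24 - 14*z) + 8*z^2 + 78*z - 20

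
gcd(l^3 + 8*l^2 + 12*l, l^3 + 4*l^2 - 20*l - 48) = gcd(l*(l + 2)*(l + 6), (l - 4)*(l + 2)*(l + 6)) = l^2 + 8*l + 12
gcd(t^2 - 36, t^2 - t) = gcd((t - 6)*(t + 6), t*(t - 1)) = 1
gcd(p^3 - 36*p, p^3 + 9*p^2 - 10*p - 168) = p + 6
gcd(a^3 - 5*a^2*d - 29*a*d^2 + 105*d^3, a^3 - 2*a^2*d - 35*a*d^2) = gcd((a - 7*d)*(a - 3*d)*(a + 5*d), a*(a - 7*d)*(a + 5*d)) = a^2 - 2*a*d - 35*d^2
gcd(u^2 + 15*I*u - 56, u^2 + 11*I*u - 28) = u + 7*I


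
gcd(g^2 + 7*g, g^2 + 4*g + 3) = 1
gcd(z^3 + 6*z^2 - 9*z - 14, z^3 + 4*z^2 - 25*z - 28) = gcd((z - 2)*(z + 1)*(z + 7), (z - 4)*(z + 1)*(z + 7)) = z^2 + 8*z + 7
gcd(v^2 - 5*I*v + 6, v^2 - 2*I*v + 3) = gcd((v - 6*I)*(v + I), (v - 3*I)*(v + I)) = v + I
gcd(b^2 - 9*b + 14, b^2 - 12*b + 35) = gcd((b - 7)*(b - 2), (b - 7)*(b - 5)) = b - 7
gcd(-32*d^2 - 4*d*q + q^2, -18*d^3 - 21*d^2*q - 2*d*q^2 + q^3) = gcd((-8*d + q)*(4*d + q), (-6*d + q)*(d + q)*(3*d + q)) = 1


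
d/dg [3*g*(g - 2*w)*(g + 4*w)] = 9*g^2 + 12*g*w - 24*w^2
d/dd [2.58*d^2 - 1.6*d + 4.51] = 5.16*d - 1.6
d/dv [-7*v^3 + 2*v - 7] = 2 - 21*v^2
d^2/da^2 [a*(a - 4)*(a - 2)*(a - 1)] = 12*a^2 - 42*a + 28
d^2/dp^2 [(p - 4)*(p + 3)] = 2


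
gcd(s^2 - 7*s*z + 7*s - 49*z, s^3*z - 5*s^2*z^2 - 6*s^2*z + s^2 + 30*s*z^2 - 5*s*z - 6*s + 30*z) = 1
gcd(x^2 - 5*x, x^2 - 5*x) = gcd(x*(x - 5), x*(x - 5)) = x^2 - 5*x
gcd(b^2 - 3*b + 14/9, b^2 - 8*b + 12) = 1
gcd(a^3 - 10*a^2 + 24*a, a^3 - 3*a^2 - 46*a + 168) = a^2 - 10*a + 24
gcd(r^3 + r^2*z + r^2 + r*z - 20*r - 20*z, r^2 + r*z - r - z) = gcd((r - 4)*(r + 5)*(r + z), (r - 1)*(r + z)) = r + z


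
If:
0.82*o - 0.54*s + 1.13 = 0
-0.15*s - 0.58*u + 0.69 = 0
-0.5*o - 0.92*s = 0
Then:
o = -1.01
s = 0.55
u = 1.05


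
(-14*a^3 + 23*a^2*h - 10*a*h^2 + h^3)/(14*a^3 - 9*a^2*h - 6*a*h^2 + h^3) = (-2*a + h)/(2*a + h)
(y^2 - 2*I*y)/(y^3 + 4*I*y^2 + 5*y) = (y - 2*I)/(y^2 + 4*I*y + 5)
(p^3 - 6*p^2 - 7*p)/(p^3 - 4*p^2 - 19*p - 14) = p/(p + 2)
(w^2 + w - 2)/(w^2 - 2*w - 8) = (w - 1)/(w - 4)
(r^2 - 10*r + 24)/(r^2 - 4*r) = (r - 6)/r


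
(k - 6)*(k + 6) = k^2 - 36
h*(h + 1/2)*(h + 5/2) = h^3 + 3*h^2 + 5*h/4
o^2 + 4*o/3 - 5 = (o - 5/3)*(o + 3)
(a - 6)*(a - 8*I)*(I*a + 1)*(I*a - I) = -a^4 + 7*a^3 + 9*I*a^3 + 2*a^2 - 63*I*a^2 - 56*a + 54*I*a + 48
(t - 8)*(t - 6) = t^2 - 14*t + 48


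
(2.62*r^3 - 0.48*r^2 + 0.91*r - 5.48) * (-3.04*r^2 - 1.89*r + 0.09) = -7.9648*r^5 - 3.4926*r^4 - 1.6234*r^3 + 14.8961*r^2 + 10.4391*r - 0.4932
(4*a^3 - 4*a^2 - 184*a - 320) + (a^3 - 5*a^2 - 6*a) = 5*a^3 - 9*a^2 - 190*a - 320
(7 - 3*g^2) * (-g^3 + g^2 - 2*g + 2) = 3*g^5 - 3*g^4 - g^3 + g^2 - 14*g + 14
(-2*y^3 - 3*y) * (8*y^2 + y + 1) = -16*y^5 - 2*y^4 - 26*y^3 - 3*y^2 - 3*y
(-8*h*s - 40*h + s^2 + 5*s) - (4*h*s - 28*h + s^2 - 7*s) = -12*h*s - 12*h + 12*s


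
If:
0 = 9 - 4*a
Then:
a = 9/4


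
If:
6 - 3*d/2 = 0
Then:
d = 4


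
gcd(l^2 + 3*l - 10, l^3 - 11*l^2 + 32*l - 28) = l - 2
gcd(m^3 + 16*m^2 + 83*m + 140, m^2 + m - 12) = m + 4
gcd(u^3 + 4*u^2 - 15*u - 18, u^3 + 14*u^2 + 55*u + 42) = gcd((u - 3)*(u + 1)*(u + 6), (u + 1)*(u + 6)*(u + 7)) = u^2 + 7*u + 6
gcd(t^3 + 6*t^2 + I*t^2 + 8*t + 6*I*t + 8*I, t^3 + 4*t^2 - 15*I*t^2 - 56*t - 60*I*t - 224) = t + 4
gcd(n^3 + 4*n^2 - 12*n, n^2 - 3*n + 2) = n - 2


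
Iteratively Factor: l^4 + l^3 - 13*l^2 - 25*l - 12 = (l + 3)*(l^3 - 2*l^2 - 7*l - 4) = (l + 1)*(l + 3)*(l^2 - 3*l - 4) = (l - 4)*(l + 1)*(l + 3)*(l + 1)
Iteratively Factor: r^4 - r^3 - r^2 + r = (r - 1)*(r^3 - r) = r*(r - 1)*(r^2 - 1) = r*(r - 1)^2*(r + 1)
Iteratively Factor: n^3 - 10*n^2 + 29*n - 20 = (n - 4)*(n^2 - 6*n + 5) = (n - 5)*(n - 4)*(n - 1)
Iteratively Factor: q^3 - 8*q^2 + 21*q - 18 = (q - 3)*(q^2 - 5*q + 6) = (q - 3)^2*(q - 2)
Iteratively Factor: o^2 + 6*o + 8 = (o + 2)*(o + 4)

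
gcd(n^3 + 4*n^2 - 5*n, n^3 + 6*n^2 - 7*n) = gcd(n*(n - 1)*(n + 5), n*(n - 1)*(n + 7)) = n^2 - n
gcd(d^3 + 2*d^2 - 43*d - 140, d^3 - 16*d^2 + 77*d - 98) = d - 7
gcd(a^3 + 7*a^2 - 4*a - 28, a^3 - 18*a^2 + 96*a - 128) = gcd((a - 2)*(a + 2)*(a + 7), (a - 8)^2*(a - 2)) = a - 2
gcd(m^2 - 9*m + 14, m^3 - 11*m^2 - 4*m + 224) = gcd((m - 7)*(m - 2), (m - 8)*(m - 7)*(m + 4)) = m - 7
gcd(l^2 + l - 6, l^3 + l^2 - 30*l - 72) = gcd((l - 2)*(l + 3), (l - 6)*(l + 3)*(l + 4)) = l + 3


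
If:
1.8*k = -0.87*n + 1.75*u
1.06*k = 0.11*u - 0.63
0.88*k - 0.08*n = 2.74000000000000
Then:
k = -7.25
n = -113.98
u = -64.12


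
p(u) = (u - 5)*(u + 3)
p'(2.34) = 2.68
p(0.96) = -16.00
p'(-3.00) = -8.00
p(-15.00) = 240.00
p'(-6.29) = -14.58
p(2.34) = -14.20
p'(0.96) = -0.08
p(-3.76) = 6.66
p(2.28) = -14.36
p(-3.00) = 0.00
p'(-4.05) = -10.10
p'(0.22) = -1.56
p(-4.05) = 9.50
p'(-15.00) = -32.00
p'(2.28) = 2.56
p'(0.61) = -0.78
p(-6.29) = 37.14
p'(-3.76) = -9.52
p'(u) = 2*u - 2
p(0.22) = -15.39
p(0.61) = -15.85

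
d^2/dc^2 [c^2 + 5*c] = 2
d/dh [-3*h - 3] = -3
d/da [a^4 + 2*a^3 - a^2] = 2*a*(2*a^2 + 3*a - 1)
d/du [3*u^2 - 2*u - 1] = 6*u - 2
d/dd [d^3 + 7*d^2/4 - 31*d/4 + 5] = 3*d^2 + 7*d/2 - 31/4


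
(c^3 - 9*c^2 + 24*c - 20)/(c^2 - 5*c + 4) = (c^3 - 9*c^2 + 24*c - 20)/(c^2 - 5*c + 4)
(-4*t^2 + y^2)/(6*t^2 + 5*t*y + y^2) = (-2*t + y)/(3*t + y)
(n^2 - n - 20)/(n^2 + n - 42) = (n^2 - n - 20)/(n^2 + n - 42)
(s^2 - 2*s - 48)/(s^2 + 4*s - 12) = (s - 8)/(s - 2)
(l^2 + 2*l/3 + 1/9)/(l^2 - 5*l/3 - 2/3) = (l + 1/3)/(l - 2)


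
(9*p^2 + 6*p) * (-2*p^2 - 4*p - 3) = -18*p^4 - 48*p^3 - 51*p^2 - 18*p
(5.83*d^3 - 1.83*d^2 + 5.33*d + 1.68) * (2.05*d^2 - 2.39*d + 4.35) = 11.9515*d^5 - 17.6852*d^4 + 40.6607*d^3 - 17.2552*d^2 + 19.1703*d + 7.308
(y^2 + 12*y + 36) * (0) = 0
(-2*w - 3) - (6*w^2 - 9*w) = -6*w^2 + 7*w - 3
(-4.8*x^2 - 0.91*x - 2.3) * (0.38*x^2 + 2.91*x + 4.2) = -1.824*x^4 - 14.3138*x^3 - 23.6821*x^2 - 10.515*x - 9.66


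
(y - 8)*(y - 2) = y^2 - 10*y + 16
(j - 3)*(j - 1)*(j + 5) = j^3 + j^2 - 17*j + 15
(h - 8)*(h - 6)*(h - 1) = h^3 - 15*h^2 + 62*h - 48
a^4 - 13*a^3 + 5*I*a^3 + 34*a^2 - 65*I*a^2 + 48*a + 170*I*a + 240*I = (a - 8)*(a - 6)*(a + 1)*(a + 5*I)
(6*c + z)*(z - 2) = 6*c*z - 12*c + z^2 - 2*z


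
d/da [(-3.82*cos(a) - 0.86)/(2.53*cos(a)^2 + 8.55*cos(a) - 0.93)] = (9.66459999999999*sin(a)^2 - 4.3516*cos(a) - 20.5702)*sin(a)/(2.53*cos(a)^2 + 8.55*cos(a) - 0.93)^2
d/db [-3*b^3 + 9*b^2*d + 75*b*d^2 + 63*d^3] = -9*b^2 + 18*b*d + 75*d^2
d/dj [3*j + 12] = 3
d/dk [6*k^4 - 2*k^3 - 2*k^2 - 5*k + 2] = 24*k^3 - 6*k^2 - 4*k - 5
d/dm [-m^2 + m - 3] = 1 - 2*m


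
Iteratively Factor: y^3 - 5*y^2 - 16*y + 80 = (y - 5)*(y^2 - 16) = (y - 5)*(y + 4)*(y - 4)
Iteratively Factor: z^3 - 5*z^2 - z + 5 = (z + 1)*(z^2 - 6*z + 5) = (z - 5)*(z + 1)*(z - 1)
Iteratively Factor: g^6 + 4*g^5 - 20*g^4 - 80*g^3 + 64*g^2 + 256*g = (g + 2)*(g^5 + 2*g^4 - 24*g^3 - 32*g^2 + 128*g) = (g + 2)*(g + 4)*(g^4 - 2*g^3 - 16*g^2 + 32*g) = (g + 2)*(g + 4)^2*(g^3 - 6*g^2 + 8*g) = g*(g + 2)*(g + 4)^2*(g^2 - 6*g + 8) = g*(g - 4)*(g + 2)*(g + 4)^2*(g - 2)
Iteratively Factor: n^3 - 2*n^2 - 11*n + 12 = (n - 1)*(n^2 - n - 12) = (n - 1)*(n + 3)*(n - 4)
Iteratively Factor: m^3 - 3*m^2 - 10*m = (m + 2)*(m^2 - 5*m) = m*(m + 2)*(m - 5)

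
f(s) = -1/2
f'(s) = 0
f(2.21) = -0.50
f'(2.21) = 0.00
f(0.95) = -0.50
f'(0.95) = 0.00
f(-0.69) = -0.50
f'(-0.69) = 0.00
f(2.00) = -0.50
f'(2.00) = 0.00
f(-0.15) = -0.50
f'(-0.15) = 0.00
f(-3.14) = -0.50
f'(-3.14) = 0.00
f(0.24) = -0.50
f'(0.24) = 0.00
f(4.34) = -0.50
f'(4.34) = 0.00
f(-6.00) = -0.50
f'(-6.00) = 0.00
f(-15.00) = -0.50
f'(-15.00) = 0.00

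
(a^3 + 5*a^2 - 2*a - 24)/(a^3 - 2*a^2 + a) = (a^3 + 5*a^2 - 2*a - 24)/(a*(a^2 - 2*a + 1))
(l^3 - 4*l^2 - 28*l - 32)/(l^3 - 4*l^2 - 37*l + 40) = (l^2 + 4*l + 4)/(l^2 + 4*l - 5)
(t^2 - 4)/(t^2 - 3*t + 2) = (t + 2)/(t - 1)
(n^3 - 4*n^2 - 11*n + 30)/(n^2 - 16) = (n^3 - 4*n^2 - 11*n + 30)/(n^2 - 16)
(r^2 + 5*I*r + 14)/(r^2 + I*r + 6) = (r + 7*I)/(r + 3*I)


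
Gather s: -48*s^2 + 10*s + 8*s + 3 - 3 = -48*s^2 + 18*s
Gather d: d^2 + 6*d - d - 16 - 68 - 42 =d^2 + 5*d - 126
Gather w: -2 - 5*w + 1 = -5*w - 1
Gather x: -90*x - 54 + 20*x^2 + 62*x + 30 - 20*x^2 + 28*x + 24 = 0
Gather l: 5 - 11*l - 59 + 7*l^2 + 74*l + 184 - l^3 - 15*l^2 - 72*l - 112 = -l^3 - 8*l^2 - 9*l + 18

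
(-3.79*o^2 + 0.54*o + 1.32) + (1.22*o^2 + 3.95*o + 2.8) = -2.57*o^2 + 4.49*o + 4.12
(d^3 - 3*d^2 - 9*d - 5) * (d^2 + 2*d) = d^5 - d^4 - 15*d^3 - 23*d^2 - 10*d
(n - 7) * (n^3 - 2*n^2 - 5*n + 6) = n^4 - 9*n^3 + 9*n^2 + 41*n - 42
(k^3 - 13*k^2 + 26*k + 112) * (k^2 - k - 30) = k^5 - 14*k^4 + 9*k^3 + 476*k^2 - 892*k - 3360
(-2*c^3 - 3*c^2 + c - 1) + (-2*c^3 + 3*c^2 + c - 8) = -4*c^3 + 2*c - 9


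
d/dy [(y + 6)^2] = 2*y + 12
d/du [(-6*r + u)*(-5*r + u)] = -11*r + 2*u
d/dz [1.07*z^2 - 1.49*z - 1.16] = 2.14*z - 1.49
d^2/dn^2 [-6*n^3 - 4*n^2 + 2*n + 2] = -36*n - 8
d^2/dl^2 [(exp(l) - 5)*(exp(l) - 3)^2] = (9*exp(2*l) - 44*exp(l) + 39)*exp(l)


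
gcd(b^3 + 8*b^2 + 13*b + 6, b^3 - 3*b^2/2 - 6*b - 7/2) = b^2 + 2*b + 1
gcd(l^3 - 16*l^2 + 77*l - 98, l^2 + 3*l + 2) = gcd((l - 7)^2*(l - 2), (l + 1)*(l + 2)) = 1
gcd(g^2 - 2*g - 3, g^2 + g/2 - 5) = 1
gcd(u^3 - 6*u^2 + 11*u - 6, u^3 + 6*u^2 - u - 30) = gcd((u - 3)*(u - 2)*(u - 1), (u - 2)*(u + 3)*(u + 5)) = u - 2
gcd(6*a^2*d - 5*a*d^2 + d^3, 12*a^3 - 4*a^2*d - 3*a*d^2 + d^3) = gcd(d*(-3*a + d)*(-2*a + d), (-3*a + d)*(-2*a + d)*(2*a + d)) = 6*a^2 - 5*a*d + d^2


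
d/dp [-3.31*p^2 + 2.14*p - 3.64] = 2.14 - 6.62*p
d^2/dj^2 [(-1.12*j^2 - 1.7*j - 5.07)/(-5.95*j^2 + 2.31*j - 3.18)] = (151.15618*j^3 + 949.79493*j^2 - 611.10189*j - 90.12339)/(210.644875*j^6 - 245.339325*j^5 + 432.989235*j^4 - 274.571451*j^3 + 231.412734*j^2 - 70.078932*j + 32.157432)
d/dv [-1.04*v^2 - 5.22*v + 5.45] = -2.08*v - 5.22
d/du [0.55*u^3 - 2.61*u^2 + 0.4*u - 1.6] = 1.65*u^2 - 5.22*u + 0.4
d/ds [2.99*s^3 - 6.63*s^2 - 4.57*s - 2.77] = 8.97*s^2 - 13.26*s - 4.57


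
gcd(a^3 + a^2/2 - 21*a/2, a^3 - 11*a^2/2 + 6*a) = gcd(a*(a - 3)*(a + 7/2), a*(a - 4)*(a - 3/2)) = a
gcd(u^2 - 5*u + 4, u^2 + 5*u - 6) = u - 1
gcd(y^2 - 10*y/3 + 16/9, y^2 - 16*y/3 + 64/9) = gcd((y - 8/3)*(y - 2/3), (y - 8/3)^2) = y - 8/3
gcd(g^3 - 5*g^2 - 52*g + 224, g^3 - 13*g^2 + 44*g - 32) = g^2 - 12*g + 32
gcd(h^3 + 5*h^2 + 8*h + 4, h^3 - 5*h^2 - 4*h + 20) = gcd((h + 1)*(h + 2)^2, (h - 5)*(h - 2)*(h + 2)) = h + 2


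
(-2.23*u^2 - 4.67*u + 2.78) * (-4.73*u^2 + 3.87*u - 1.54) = 10.5479*u^4 + 13.459*u^3 - 27.7881*u^2 + 17.9504*u - 4.2812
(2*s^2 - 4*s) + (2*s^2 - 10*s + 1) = 4*s^2 - 14*s + 1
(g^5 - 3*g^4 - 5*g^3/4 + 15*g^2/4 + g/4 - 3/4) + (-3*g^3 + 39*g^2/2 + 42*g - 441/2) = g^5 - 3*g^4 - 17*g^3/4 + 93*g^2/4 + 169*g/4 - 885/4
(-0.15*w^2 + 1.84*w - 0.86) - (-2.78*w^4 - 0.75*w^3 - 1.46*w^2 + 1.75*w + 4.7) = 2.78*w^4 + 0.75*w^3 + 1.31*w^2 + 0.0900000000000001*w - 5.56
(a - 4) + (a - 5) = 2*a - 9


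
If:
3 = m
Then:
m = 3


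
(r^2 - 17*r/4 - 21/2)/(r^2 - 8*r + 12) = (r + 7/4)/(r - 2)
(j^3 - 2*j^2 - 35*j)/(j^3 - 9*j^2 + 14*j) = (j + 5)/(j - 2)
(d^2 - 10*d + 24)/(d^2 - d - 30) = (d - 4)/(d + 5)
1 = 1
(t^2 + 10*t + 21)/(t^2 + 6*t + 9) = (t + 7)/(t + 3)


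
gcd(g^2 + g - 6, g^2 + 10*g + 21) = g + 3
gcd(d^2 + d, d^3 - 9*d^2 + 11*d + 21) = d + 1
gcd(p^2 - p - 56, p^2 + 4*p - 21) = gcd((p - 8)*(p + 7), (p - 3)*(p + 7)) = p + 7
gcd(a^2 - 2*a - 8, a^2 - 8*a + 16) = a - 4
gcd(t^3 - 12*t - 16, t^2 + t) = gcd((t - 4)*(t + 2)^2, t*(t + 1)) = 1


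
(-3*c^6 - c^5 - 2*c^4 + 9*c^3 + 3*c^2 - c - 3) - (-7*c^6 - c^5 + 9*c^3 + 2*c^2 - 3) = 4*c^6 - 2*c^4 + c^2 - c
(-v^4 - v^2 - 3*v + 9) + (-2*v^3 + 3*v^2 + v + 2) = -v^4 - 2*v^3 + 2*v^2 - 2*v + 11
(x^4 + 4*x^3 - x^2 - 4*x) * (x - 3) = x^5 + x^4 - 13*x^3 - x^2 + 12*x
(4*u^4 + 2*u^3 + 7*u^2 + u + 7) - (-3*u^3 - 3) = 4*u^4 + 5*u^3 + 7*u^2 + u + 10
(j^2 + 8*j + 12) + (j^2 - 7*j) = 2*j^2 + j + 12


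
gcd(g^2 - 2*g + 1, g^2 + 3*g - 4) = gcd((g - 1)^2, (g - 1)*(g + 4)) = g - 1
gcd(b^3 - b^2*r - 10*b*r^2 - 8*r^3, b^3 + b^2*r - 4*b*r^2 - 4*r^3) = b^2 + 3*b*r + 2*r^2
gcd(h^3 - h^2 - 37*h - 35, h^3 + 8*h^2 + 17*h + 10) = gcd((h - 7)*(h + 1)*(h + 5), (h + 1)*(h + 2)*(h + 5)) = h^2 + 6*h + 5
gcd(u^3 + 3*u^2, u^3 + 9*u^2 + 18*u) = u^2 + 3*u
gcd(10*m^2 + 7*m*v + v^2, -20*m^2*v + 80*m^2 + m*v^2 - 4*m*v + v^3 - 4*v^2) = 5*m + v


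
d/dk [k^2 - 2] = 2*k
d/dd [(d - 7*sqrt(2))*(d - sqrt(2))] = 2*d - 8*sqrt(2)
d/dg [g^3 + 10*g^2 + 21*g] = 3*g^2 + 20*g + 21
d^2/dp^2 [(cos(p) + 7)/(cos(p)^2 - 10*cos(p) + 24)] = (-9*(1 - cos(2*p))^2*cos(p)/4 - 19*(1 - cos(2*p))^2/2 - 5105*cos(p)/2 - 151*cos(2*p) + 87*cos(3*p) + cos(5*p)/2 + 1431)/((cos(p) - 6)^3*(cos(p) - 4)^3)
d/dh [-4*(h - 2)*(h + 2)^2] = 4*(2 - 3*h)*(h + 2)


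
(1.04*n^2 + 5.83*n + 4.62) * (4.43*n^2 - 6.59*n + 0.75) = 4.6072*n^4 + 18.9733*n^3 - 17.1731*n^2 - 26.0733*n + 3.465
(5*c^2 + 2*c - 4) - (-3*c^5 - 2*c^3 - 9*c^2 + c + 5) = 3*c^5 + 2*c^3 + 14*c^2 + c - 9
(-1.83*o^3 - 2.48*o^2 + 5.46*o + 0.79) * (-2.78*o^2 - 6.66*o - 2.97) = 5.0874*o^5 + 19.0822*o^4 + 6.7731*o^3 - 31.1942*o^2 - 21.4776*o - 2.3463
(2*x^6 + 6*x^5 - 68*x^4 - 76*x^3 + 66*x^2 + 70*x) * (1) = 2*x^6 + 6*x^5 - 68*x^4 - 76*x^3 + 66*x^2 + 70*x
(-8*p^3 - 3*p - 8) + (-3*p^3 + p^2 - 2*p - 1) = -11*p^3 + p^2 - 5*p - 9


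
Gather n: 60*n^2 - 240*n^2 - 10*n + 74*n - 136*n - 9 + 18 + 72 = -180*n^2 - 72*n + 81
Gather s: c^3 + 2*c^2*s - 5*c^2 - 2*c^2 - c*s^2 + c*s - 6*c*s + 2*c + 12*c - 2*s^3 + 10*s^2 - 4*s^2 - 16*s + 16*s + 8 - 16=c^3 - 7*c^2 + 14*c - 2*s^3 + s^2*(6 - c) + s*(2*c^2 - 5*c) - 8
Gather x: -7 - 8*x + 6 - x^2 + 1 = -x^2 - 8*x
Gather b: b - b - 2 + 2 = 0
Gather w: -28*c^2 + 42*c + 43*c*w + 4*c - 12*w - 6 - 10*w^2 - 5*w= -28*c^2 + 46*c - 10*w^2 + w*(43*c - 17) - 6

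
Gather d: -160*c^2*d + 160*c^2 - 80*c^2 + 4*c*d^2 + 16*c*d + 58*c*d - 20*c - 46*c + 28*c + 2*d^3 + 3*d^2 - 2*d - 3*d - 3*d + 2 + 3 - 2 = 80*c^2 - 38*c + 2*d^3 + d^2*(4*c + 3) + d*(-160*c^2 + 74*c - 8) + 3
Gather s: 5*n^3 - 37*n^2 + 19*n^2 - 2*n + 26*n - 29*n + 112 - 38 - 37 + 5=5*n^3 - 18*n^2 - 5*n + 42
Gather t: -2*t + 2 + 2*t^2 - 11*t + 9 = 2*t^2 - 13*t + 11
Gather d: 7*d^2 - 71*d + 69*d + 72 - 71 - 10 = 7*d^2 - 2*d - 9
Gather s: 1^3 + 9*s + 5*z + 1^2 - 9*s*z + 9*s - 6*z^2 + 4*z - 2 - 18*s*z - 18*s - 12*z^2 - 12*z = -27*s*z - 18*z^2 - 3*z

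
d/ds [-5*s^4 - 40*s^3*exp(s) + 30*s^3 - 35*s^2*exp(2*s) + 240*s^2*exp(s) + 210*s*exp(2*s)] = -40*s^3*exp(s) - 20*s^3 - 70*s^2*exp(2*s) + 120*s^2*exp(s) + 90*s^2 + 350*s*exp(2*s) + 480*s*exp(s) + 210*exp(2*s)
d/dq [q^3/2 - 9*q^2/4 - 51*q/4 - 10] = 3*q^2/2 - 9*q/2 - 51/4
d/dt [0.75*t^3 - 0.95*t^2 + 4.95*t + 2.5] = 2.25*t^2 - 1.9*t + 4.95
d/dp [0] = 0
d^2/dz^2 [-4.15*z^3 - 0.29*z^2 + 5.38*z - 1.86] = -24.9*z - 0.58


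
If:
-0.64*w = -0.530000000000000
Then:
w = 0.83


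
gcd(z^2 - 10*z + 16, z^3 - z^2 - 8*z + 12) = z - 2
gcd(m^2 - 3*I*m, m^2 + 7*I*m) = m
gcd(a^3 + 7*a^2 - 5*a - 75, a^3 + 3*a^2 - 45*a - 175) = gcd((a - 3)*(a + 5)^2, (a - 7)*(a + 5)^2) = a^2 + 10*a + 25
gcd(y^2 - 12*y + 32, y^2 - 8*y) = y - 8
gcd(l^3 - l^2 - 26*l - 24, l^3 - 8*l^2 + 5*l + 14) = l + 1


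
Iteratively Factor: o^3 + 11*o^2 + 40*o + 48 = (o + 4)*(o^2 + 7*o + 12) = (o + 4)^2*(o + 3)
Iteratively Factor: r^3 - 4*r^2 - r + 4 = (r - 4)*(r^2 - 1) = (r - 4)*(r - 1)*(r + 1)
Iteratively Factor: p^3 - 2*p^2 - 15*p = (p + 3)*(p^2 - 5*p) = (p - 5)*(p + 3)*(p)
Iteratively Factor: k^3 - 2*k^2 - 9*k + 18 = (k - 3)*(k^2 + k - 6) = (k - 3)*(k - 2)*(k + 3)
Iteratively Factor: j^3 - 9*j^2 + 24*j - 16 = (j - 4)*(j^2 - 5*j + 4) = (j - 4)*(j - 1)*(j - 4)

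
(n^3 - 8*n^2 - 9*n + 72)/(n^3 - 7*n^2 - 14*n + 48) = (n - 3)/(n - 2)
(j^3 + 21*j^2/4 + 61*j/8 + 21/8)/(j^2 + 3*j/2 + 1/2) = (4*j^2 + 19*j + 21)/(4*(j + 1))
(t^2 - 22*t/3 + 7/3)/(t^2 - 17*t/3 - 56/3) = (-3*t^2 + 22*t - 7)/(-3*t^2 + 17*t + 56)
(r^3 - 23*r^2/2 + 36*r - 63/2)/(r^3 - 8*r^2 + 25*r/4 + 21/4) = 2*(r - 3)/(2*r + 1)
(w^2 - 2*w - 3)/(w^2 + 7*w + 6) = (w - 3)/(w + 6)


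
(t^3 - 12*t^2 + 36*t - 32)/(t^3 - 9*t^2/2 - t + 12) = 2*(t^2 - 10*t + 16)/(2*t^2 - 5*t - 12)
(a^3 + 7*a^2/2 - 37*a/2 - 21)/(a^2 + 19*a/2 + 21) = (2*a^2 - 5*a - 7)/(2*a + 7)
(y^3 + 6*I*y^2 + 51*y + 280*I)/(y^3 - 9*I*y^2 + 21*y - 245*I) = (y + 8*I)/(y - 7*I)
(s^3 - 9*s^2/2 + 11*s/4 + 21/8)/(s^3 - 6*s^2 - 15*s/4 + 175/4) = (4*s^2 - 4*s - 3)/(2*(2*s^2 - 5*s - 25))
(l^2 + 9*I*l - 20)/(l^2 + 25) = (l + 4*I)/(l - 5*I)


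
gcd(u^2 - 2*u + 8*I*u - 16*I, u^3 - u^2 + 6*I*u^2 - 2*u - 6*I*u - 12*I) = u - 2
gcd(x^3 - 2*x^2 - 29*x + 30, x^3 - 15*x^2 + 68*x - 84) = x - 6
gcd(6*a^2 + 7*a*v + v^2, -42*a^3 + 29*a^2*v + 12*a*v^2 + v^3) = 6*a + v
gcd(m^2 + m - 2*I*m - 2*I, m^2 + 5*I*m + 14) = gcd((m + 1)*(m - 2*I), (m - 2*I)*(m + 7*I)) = m - 2*I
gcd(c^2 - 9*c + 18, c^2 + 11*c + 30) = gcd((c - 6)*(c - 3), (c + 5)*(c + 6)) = 1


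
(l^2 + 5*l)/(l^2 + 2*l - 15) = l/(l - 3)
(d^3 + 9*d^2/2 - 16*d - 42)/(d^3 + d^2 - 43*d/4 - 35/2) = 2*(d + 6)/(2*d + 5)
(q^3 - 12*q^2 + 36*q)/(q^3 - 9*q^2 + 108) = q/(q + 3)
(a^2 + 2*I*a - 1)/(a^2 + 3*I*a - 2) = (a + I)/(a + 2*I)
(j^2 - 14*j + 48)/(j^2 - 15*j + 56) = (j - 6)/(j - 7)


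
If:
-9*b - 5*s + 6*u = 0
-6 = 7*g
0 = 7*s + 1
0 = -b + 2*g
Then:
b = -12/7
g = -6/7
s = -1/7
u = -113/42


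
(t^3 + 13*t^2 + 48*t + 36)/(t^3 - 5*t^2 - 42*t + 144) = (t^2 + 7*t + 6)/(t^2 - 11*t + 24)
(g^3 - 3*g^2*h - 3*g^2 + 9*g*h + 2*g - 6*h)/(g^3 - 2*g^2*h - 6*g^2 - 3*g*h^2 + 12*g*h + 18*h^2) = (g^2 - 3*g + 2)/(g^2 + g*h - 6*g - 6*h)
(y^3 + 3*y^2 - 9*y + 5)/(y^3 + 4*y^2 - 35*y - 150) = (y^2 - 2*y + 1)/(y^2 - y - 30)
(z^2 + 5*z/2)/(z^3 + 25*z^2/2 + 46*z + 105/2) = z/(z^2 + 10*z + 21)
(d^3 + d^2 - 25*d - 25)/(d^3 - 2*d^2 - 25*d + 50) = (d + 1)/(d - 2)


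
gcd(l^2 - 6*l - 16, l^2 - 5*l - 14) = l + 2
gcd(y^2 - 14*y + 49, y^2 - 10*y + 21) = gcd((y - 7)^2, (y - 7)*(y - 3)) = y - 7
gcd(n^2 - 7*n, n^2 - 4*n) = n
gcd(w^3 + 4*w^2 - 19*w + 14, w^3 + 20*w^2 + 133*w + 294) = w + 7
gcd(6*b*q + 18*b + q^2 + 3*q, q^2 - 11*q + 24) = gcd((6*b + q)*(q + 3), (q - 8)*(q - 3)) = 1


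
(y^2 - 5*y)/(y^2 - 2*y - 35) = y*(5 - y)/(-y^2 + 2*y + 35)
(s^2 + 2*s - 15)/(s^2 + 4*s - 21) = (s + 5)/(s + 7)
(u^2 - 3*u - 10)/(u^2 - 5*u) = (u + 2)/u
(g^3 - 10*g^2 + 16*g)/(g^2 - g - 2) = g*(g - 8)/(g + 1)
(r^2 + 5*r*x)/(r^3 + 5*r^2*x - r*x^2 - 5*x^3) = r/(r^2 - x^2)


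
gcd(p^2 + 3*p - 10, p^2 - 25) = p + 5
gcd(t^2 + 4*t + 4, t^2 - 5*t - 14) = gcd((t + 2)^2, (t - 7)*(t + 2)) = t + 2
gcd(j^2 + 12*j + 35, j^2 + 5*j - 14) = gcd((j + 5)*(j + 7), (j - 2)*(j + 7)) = j + 7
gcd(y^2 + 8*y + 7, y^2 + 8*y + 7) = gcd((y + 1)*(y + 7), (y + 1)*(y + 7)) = y^2 + 8*y + 7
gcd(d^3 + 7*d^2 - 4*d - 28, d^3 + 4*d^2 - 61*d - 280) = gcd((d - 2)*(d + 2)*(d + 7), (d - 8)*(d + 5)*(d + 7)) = d + 7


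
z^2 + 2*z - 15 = (z - 3)*(z + 5)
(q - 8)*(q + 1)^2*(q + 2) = q^4 - 4*q^3 - 27*q^2 - 38*q - 16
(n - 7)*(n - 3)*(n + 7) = n^3 - 3*n^2 - 49*n + 147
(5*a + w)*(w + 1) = 5*a*w + 5*a + w^2 + w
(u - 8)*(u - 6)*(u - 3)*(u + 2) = u^4 - 15*u^3 + 56*u^2 + 36*u - 288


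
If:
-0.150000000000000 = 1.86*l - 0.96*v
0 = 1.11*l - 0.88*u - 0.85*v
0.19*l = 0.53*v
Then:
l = -0.10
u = -0.09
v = -0.04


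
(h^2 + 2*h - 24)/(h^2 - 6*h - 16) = (-h^2 - 2*h + 24)/(-h^2 + 6*h + 16)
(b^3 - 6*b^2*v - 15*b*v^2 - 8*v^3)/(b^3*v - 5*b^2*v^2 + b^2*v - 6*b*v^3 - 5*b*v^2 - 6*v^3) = (-b^2 + 7*b*v + 8*v^2)/(v*(-b^2 + 6*b*v - b + 6*v))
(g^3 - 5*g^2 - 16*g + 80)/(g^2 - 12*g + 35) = (g^2 - 16)/(g - 7)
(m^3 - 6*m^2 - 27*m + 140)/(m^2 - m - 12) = (m^2 - 2*m - 35)/(m + 3)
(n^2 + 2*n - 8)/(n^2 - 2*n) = (n + 4)/n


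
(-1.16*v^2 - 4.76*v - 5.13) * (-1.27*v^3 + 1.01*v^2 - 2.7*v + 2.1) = 1.4732*v^5 + 4.8736*v^4 + 4.8395*v^3 + 5.2347*v^2 + 3.855*v - 10.773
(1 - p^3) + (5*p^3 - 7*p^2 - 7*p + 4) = 4*p^3 - 7*p^2 - 7*p + 5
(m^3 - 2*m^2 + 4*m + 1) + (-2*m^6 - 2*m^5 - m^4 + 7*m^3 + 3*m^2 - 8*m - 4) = -2*m^6 - 2*m^5 - m^4 + 8*m^3 + m^2 - 4*m - 3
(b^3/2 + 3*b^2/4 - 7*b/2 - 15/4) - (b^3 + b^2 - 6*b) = -b^3/2 - b^2/4 + 5*b/2 - 15/4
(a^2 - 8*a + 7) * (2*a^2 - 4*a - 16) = 2*a^4 - 20*a^3 + 30*a^2 + 100*a - 112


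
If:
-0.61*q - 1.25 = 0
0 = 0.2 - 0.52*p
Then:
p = 0.38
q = -2.05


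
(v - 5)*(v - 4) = v^2 - 9*v + 20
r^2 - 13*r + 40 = (r - 8)*(r - 5)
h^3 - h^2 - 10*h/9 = h*(h - 5/3)*(h + 2/3)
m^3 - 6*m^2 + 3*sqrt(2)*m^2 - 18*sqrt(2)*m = m*(m - 6)*(m + 3*sqrt(2))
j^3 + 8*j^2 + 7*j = j*(j + 1)*(j + 7)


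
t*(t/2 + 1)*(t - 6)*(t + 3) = t^4/2 - t^3/2 - 12*t^2 - 18*t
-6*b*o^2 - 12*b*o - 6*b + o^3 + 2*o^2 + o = (-6*b + o)*(o + 1)^2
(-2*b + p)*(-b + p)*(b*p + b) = 2*b^3*p + 2*b^3 - 3*b^2*p^2 - 3*b^2*p + b*p^3 + b*p^2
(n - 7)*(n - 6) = n^2 - 13*n + 42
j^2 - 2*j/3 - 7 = (j - 3)*(j + 7/3)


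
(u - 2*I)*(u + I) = u^2 - I*u + 2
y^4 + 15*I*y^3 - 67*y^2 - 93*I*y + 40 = (y + I)^2*(y + 5*I)*(y + 8*I)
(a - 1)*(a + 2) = a^2 + a - 2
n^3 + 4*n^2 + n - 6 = (n - 1)*(n + 2)*(n + 3)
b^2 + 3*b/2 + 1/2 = (b + 1/2)*(b + 1)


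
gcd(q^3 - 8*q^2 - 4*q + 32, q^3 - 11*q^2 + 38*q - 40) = q - 2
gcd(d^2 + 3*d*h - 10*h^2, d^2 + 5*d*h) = d + 5*h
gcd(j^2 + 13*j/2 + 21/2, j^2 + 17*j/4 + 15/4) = j + 3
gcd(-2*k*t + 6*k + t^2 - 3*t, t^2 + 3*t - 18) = t - 3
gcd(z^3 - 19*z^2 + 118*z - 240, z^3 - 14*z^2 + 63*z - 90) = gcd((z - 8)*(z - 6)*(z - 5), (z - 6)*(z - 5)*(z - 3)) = z^2 - 11*z + 30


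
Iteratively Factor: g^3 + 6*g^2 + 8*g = (g + 2)*(g^2 + 4*g) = (g + 2)*(g + 4)*(g)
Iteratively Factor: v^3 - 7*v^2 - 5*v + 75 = (v + 3)*(v^2 - 10*v + 25) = (v - 5)*(v + 3)*(v - 5)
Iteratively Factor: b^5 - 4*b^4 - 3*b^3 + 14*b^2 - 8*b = (b + 2)*(b^4 - 6*b^3 + 9*b^2 - 4*b) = (b - 1)*(b + 2)*(b^3 - 5*b^2 + 4*b) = (b - 4)*(b - 1)*(b + 2)*(b^2 - b) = (b - 4)*(b - 1)^2*(b + 2)*(b)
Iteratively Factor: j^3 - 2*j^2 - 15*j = (j - 5)*(j^2 + 3*j) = (j - 5)*(j + 3)*(j)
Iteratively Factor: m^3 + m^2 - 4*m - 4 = (m - 2)*(m^2 + 3*m + 2) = (m - 2)*(m + 1)*(m + 2)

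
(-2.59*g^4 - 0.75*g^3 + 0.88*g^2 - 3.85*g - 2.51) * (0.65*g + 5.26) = -1.6835*g^5 - 14.1109*g^4 - 3.373*g^3 + 2.1263*g^2 - 21.8825*g - 13.2026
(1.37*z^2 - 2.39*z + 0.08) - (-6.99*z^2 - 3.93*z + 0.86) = 8.36*z^2 + 1.54*z - 0.78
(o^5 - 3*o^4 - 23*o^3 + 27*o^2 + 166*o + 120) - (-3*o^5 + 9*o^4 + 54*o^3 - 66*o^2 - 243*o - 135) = 4*o^5 - 12*o^4 - 77*o^3 + 93*o^2 + 409*o + 255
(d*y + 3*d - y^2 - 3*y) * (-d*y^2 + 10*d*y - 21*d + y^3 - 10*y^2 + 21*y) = -d^2*y^3 + 7*d^2*y^2 + 9*d^2*y - 63*d^2 + 2*d*y^4 - 14*d*y^3 - 18*d*y^2 + 126*d*y - y^5 + 7*y^4 + 9*y^3 - 63*y^2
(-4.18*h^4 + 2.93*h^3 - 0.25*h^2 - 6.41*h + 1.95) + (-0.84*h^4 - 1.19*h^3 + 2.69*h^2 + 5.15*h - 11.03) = -5.02*h^4 + 1.74*h^3 + 2.44*h^2 - 1.26*h - 9.08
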